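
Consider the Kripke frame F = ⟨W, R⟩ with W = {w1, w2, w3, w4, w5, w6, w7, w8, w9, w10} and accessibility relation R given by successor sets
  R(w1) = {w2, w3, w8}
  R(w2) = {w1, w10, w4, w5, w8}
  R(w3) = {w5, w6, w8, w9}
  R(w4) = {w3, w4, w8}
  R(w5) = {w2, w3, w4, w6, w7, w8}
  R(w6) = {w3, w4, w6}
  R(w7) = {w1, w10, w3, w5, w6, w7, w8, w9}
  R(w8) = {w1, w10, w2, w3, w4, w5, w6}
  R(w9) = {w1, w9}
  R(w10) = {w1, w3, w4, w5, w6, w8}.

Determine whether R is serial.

Serial: yes — every world has a successor (e.g. w1 R w2).

Yes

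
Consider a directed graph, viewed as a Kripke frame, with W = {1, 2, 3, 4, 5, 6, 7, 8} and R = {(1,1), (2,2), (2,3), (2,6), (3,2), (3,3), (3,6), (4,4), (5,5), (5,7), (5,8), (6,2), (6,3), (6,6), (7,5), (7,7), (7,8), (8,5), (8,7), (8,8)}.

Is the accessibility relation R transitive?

Transitive: yes — every two-step R-path is closed by a direct edge.

Yes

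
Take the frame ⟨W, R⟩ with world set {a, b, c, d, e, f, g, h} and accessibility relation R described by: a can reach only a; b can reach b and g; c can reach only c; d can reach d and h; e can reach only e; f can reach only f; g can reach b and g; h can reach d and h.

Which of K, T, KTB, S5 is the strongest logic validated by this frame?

Reflexive (axiom T): yes — every world is R-related to itself.
Symmetric (axiom B): yes — every pair in R has its reverse in R.
Euclidean (axiom 5): yes — any two successors of a common world are R-related.
So F validates K, T, KTB, S5. The strongest is S5.

S5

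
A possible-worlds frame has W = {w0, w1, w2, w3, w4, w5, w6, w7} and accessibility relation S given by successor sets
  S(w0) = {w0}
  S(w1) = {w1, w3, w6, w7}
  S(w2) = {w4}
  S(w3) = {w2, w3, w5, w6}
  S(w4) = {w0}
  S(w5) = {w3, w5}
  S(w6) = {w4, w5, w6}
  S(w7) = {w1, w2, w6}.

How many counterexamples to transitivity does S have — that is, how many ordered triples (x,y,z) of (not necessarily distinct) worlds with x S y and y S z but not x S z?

Enumerating: (w1,w3,w2), (w1,w3,w5), (w1,w6,w4), (w1,w6,w5), (w1,w7,w2), (w2,w4,w0), (w3,w2,w4), (w3,w6,w4), (w5,w3,w2), (w5,w3,w6), (w6,w4,w0), (w6,w5,w3), (w7,w1,w3), (w7,w1,w7), (w7,w2,w4), (w7,w6,w4), (w7,w6,w5).

17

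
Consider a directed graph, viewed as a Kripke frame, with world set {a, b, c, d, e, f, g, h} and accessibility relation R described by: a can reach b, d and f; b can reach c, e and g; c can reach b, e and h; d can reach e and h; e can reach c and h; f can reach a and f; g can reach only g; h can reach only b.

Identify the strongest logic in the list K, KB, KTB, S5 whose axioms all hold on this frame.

Symmetric (axiom B): no — a R b but not b R a.
Reflexive (axiom T): no — a is not related to itself.
Euclidean (axiom 5): no — a R b and a R d, but not b R d.
So F validates K; KB would additionally require R to be symmetric. The strongest is K.

K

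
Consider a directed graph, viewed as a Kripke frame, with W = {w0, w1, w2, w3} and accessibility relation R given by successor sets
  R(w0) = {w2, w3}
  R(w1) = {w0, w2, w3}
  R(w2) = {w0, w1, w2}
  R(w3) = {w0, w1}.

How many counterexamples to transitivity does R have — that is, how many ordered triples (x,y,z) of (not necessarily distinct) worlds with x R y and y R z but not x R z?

Enumerating: (w0,w2,w0), (w0,w2,w1), (w0,w3,w0), (w0,w3,w1), (w1,w2,w1), (w1,w3,w1), (w2,w0,w3), (w2,w1,w3), (w3,w0,w2), (w3,w0,w3), (w3,w1,w2), (w3,w1,w3).

12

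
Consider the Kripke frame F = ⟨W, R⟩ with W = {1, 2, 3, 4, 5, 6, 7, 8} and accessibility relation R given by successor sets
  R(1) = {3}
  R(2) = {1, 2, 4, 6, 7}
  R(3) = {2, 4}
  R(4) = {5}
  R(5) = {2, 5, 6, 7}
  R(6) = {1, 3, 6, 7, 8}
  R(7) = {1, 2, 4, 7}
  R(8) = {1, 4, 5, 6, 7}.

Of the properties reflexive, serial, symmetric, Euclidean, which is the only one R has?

Reflexive: no — 1 is not related to itself.
Serial: yes — every world has a successor (e.g. 1 R 3).
Symmetric: no — 1 R 3 but not 3 R 1.
Euclidean: no — 2 R 1 and 2 R 4, but not 1 R 4.
Only serial holds.

serial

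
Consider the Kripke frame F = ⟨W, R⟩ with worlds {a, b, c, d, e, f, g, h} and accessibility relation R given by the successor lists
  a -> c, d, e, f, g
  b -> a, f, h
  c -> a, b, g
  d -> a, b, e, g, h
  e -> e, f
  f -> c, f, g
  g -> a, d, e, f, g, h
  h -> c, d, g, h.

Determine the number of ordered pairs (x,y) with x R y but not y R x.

13

Enumerating: (a,e), (a,f), (b,a), (b,f), (b,h), (c,b), (c,g), (d,b), (d,e), (e,f), (f,c), (g,e), (h,c).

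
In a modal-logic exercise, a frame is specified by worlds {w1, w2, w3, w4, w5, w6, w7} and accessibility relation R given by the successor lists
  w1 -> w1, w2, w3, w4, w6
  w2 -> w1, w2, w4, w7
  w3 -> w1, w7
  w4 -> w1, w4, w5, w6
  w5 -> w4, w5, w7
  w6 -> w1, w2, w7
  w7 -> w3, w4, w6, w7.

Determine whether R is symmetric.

No

Symmetric: no — w2 R w4 but not w4 R w2.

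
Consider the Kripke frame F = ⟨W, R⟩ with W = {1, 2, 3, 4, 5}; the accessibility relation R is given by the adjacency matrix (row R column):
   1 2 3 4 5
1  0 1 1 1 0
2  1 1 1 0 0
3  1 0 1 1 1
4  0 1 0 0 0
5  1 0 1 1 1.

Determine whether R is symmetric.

Symmetric: no — 1 R 4 but not 4 R 1.

No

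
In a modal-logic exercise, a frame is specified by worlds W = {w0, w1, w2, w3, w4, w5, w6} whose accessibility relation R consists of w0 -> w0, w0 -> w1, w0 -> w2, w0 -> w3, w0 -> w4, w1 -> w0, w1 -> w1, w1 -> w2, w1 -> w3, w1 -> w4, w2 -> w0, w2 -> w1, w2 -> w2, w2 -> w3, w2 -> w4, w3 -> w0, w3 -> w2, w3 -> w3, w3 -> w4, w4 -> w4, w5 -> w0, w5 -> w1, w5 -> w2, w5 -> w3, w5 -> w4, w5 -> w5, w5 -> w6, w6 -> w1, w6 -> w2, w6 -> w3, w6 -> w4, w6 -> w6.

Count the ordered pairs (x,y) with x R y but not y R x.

15

Enumerating: (w0,w4), (w1,w3), (w1,w4), (w2,w4), (w3,w4), (w5,w0), (w5,w1), (w5,w2), (w5,w3), (w5,w4), (w5,w6), (w6,w1), (w6,w2), (w6,w3), (w6,w4).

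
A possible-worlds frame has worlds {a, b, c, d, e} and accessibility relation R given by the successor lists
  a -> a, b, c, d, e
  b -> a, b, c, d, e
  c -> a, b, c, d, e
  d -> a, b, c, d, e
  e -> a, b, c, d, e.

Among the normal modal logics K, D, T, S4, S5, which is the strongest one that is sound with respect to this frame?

S5

Serial (axiom D): yes — every world has a successor (e.g. a R a).
Reflexive (axiom T): yes — every world is R-related to itself.
Transitive (axiom 4): yes — every two-step R-path is closed by a direct edge.
Euclidean (axiom 5): yes — any two successors of a common world are R-related.
So F validates K, D, T, S4, S5. The strongest is S5.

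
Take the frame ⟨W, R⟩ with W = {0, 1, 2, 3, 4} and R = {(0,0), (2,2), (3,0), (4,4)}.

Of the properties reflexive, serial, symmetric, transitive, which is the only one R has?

transitive

Reflexive: no — 1 is not related to itself.
Serial: no — 1 has no R-successor.
Symmetric: no — 3 R 0 but not 0 R 3.
Transitive: yes — every two-step R-path is closed by a direct edge.
Only transitive holds.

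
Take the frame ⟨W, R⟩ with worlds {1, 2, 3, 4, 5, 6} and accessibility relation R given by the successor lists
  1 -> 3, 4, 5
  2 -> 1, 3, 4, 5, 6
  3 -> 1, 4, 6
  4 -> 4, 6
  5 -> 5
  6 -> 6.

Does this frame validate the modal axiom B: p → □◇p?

No

Axiom B corresponds to the accessibility relation being symmetric.
Symmetric: no — 1 R 4 but not 4 R 1.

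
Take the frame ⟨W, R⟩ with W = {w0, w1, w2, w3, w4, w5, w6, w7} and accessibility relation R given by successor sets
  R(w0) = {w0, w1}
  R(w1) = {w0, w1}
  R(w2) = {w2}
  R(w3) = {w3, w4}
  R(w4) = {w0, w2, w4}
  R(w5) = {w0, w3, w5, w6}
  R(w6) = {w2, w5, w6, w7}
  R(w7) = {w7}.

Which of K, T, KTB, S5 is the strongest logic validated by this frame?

Reflexive (axiom T): yes — every world is R-related to itself.
Symmetric (axiom B): no — w3 R w4 but not w4 R w3.
Euclidean (axiom 5): no — w4 R w0 and w4 R w2, but not w0 R w2.
So F validates K, T; KTB would additionally require R to be symmetric. The strongest is T.

T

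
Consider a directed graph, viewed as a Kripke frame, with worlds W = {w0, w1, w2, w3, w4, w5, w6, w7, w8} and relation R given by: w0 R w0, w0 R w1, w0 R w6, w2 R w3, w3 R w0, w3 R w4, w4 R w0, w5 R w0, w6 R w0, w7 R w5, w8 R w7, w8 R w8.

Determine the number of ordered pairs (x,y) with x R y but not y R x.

8

Enumerating: (w0,w1), (w2,w3), (w3,w0), (w3,w4), (w4,w0), (w5,w0), (w7,w5), (w8,w7).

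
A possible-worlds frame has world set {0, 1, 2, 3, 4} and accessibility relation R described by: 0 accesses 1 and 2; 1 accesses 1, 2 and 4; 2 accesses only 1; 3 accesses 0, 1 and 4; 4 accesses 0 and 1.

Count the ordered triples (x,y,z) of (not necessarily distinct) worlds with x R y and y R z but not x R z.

Enumerating: (0,1,4), (1,4,0), (2,1,2), (2,1,4), (3,0,2), (3,1,2), (4,0,2), (4,1,2), (4,1,4).

9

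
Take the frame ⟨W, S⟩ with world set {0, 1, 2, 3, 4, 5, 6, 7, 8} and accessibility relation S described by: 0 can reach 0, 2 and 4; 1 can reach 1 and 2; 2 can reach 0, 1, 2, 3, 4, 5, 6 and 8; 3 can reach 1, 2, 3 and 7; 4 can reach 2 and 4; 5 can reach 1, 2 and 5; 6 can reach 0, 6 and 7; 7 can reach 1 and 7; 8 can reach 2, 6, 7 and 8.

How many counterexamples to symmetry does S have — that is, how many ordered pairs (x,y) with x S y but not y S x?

10

Enumerating: (0,4), (2,6), (3,1), (3,7), (5,1), (6,0), (6,7), (7,1), (8,6), (8,7).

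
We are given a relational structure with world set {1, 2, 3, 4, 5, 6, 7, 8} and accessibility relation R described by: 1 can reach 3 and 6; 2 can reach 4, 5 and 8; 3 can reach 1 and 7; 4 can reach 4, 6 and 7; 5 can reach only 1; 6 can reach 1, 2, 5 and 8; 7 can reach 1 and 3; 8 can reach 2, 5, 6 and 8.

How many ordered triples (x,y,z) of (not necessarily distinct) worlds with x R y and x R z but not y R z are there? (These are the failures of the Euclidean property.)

Enumerating: (1,3,3), (1,3,6), (1,6,3), (1,6,6), (2,4,5), (2,4,8), (2,5,4), (2,5,5), (2,5,8), (2,8,4), (3,1,1), (3,1,7), … and 27 more.
Total: 39.

39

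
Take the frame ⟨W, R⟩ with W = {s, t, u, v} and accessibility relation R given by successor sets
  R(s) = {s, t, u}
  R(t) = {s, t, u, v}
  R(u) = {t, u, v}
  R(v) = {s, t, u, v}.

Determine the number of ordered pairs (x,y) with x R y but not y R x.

2

Enumerating: (s,u), (v,s).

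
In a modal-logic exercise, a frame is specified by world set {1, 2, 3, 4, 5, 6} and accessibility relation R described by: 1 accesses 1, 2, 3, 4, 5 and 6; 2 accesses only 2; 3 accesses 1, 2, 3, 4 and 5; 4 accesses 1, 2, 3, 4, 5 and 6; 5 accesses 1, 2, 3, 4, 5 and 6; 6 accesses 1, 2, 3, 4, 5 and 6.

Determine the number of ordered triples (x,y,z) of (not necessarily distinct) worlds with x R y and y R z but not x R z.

3

Enumerating: (3,1,6), (3,4,6), (3,5,6).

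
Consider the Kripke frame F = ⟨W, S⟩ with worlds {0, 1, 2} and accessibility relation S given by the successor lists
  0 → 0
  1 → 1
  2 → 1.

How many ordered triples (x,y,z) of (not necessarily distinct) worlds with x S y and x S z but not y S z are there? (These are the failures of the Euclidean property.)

S is Euclidean; there are no such tuples.

0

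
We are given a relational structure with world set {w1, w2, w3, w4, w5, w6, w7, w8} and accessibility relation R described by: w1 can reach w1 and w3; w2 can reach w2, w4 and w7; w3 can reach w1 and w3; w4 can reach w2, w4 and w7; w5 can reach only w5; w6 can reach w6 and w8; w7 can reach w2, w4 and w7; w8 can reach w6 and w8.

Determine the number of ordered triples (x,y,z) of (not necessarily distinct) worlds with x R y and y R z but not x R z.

R is transitive; there are no such tuples.

0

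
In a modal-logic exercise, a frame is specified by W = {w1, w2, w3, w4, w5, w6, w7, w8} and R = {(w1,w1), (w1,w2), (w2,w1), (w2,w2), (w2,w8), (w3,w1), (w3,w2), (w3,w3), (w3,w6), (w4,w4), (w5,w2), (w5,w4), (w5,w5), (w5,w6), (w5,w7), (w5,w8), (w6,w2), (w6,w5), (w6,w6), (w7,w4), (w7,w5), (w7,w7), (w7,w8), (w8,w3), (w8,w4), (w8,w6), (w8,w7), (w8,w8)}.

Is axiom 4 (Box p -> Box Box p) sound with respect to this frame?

No

Axiom 4 corresponds to the accessibility relation being transitive.
Transitive: no — w1 R w2 and w2 R w8, but not w1 R w8.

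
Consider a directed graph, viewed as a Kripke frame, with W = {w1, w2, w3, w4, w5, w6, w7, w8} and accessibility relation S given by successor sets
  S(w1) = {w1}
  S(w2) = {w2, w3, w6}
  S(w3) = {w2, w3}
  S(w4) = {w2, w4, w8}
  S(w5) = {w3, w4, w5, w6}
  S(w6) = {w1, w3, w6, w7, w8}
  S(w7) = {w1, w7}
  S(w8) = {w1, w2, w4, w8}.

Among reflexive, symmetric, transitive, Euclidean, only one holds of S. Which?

reflexive

Reflexive: yes — every world is S-related to itself.
Symmetric: no — w2 S w6 but not w6 S w2.
Transitive: no — w2 S w6 and w6 S w1, but not w2 S w1.
Euclidean: no — w2 S w3 and w2 S w6, but not w3 S w6.
Only reflexive holds.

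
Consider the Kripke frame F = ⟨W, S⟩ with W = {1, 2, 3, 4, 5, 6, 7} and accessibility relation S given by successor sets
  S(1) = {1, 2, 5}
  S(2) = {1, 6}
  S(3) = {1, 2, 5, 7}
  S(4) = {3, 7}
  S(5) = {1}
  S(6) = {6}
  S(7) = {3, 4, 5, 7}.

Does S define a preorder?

No

Reflexive: no — 2 is not related to itself.
Transitive: no — 1 S 2 and 2 S 6, but not 1 S 6.
So S is not a preorder.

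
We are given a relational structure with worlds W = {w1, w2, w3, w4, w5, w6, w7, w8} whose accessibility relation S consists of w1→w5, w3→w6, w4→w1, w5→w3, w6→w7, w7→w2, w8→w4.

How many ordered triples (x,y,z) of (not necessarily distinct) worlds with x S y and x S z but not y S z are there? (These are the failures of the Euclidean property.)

Enumerating: (w1,w5,w5), (w3,w6,w6), (w4,w1,w1), (w5,w3,w3), (w6,w7,w7), (w7,w2,w2), (w8,w4,w4).

7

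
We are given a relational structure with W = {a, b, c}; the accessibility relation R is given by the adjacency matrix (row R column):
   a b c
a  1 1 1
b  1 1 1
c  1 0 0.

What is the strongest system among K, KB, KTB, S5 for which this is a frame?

Symmetric (axiom B): no — b R c but not c R b.
Reflexive (axiom T): no — c is not related to itself.
Euclidean (axiom 5): no — a R c and a R b, but not c R b.
So F validates K; KB would additionally require R to be symmetric. The strongest is K.

K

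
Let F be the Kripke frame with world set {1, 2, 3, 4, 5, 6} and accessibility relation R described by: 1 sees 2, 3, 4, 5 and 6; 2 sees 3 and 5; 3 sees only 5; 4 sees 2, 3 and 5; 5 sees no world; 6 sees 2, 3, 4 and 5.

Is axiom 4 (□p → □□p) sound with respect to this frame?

The schema 4 characterises exactly the transitive frames.
Transitive: yes — every two-step R-path is closed by a direct edge.

Yes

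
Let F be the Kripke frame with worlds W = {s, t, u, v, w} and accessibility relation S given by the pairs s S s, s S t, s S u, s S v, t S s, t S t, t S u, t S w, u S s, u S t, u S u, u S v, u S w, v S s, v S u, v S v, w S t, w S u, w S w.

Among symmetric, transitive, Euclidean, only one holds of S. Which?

symmetric

Symmetric: yes — every pair in S has its reverse in S.
Transitive: no — s S t and t S w, but not s S w.
Euclidean: no — s S t and s S v, but not t S v.
Only symmetric holds.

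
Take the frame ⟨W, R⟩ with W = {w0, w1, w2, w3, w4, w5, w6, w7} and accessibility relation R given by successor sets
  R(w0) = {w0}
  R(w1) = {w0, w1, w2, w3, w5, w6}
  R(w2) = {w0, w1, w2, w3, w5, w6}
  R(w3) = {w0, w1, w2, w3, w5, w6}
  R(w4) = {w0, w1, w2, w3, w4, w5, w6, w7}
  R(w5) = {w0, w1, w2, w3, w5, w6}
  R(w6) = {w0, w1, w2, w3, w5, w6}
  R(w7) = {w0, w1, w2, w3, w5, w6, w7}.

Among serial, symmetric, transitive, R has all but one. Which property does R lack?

Serial: yes — every world has a successor (e.g. w0 R w0).
Symmetric: no — w1 R w0 but not w0 R w1.
Transitive: yes — every two-step R-path is closed by a direct edge.
Only symmetric fails.

symmetric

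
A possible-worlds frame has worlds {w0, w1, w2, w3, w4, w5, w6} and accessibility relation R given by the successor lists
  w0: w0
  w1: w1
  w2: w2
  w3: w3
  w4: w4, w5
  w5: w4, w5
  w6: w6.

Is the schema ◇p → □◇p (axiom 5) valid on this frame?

Yes

By correspondence theory, 5 is valid on a frame iff R is Euclidean.
Euclidean: yes — any two successors of a common world are R-related.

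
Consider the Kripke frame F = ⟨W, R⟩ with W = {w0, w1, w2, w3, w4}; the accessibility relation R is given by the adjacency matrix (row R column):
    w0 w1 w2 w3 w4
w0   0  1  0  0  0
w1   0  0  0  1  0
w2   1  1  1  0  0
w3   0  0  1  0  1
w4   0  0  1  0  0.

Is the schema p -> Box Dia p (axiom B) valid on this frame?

No

The schema B characterises exactly the symmetric frames.
Symmetric: no — w0 R w1 but not w1 R w0.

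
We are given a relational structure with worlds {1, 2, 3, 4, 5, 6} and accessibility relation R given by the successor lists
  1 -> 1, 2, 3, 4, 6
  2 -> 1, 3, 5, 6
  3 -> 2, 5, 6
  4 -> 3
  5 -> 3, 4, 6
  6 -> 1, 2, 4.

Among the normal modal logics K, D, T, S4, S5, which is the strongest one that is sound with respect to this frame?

D

Serial (axiom D): yes — every world has a successor (e.g. 1 R 1).
Reflexive (axiom T): no — 2 is not related to itself.
Transitive (axiom 4): no — 1 R 2 and 2 R 5, but not 1 R 5.
Euclidean (axiom 5): no — 1 R 2 and 1 R 4, but not 2 R 4.
So F validates K, D; T would additionally require R to be reflexive. The strongest is D.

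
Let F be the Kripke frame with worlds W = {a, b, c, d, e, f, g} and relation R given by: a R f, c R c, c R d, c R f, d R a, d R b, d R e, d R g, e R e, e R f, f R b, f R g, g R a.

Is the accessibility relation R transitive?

Transitive: no — a R f and f R b, but not a R b.

No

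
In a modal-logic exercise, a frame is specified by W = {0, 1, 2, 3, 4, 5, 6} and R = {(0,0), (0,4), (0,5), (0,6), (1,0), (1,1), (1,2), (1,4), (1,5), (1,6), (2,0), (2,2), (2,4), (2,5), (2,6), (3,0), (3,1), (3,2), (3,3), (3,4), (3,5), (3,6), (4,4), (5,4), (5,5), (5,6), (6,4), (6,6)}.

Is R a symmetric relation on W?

Symmetric: no — 0 R 4 but not 4 R 0.

No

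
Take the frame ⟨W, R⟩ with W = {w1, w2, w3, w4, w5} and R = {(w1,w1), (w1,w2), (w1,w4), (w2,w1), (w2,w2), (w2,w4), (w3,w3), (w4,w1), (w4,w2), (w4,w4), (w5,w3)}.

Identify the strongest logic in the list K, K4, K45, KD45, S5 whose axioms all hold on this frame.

Transitive (axiom 4): yes — every two-step R-path is closed by a direct edge.
Euclidean (axiom 5): yes — any two successors of a common world are R-related.
Serial (axiom D): yes — every world has a successor (e.g. w1 R w1).
Reflexive (axiom T): no — w5 is not related to itself.
So F validates K, K4, K45, KD45; S5 would additionally require R to be reflexive. The strongest is KD45.

KD45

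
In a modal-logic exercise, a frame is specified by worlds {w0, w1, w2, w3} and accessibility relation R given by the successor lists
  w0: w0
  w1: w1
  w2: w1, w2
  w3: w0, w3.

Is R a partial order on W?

Yes

Reflexive: yes — every world is R-related to itself.
Transitive: yes — every two-step R-path is closed by a direct edge.
Antisymmetric: yes — no distinct pair is related both ways.
So R is a partial order.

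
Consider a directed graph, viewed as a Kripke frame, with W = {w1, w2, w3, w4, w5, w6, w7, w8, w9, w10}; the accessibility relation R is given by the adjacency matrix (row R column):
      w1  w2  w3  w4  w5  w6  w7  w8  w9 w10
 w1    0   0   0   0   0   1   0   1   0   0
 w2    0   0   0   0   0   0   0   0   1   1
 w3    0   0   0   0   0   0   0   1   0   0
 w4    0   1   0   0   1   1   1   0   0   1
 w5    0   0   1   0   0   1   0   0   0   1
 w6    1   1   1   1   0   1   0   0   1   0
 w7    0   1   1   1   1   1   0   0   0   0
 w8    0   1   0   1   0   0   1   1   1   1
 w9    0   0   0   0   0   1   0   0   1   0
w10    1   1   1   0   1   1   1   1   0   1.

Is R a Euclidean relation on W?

No

Euclidean: no — w1 R w6 and w1 R w8, but not w6 R w8.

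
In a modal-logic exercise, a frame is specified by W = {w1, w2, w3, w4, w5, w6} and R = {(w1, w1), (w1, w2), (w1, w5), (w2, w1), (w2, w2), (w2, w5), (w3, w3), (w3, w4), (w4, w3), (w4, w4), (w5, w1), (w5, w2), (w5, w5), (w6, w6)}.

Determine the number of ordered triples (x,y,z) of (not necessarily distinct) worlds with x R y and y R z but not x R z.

0

R is transitive; there are no such tuples.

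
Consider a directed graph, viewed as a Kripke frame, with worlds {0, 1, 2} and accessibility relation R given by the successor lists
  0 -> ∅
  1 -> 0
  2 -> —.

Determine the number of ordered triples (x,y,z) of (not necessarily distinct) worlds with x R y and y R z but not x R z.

0

R is transitive; there are no such tuples.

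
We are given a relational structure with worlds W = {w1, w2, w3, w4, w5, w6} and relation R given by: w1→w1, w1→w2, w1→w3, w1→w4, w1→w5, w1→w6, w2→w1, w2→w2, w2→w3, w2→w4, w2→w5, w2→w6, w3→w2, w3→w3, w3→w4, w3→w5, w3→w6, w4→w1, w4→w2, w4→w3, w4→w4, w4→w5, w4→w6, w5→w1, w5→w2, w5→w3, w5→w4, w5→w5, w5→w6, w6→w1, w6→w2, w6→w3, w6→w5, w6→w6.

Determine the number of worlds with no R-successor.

0

R is serial; there are no such worlds.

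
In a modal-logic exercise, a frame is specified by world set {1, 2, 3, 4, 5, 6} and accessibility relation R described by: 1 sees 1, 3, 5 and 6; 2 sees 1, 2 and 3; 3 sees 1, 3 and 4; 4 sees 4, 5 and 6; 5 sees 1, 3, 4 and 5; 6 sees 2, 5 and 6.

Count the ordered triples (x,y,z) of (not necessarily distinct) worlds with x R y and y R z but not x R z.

20

Enumerating: (1,3,4), (1,5,4), (1,6,2), (2,1,5), (2,1,6), (2,3,4), (3,1,5), (3,1,6), (3,4,5), (3,4,6), (4,5,1), (4,5,3), … and 8 more.
Total: 20.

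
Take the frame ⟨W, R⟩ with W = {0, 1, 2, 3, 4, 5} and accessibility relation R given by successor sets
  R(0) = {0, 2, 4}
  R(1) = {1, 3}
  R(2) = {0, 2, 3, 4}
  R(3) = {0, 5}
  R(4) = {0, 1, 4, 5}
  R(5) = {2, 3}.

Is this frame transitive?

Transitive: no — 0 R 2 and 2 R 3, but not 0 R 3.

No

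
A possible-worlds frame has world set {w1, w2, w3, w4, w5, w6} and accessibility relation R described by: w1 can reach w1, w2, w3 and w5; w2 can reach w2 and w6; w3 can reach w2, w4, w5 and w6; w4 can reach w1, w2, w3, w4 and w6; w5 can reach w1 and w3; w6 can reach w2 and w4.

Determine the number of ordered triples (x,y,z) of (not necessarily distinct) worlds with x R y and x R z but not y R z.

30

Enumerating: (w1,w2,w1), (w1,w2,w3), (w1,w2,w5), (w1,w3,w1), (w1,w3,w3), (w1,w5,w2), (w1,w5,w5), (w2,w6,w6), (w3,w2,w4), (w3,w2,w5), (w3,w4,w5), (w3,w5,w2), … and 18 more.
Total: 30.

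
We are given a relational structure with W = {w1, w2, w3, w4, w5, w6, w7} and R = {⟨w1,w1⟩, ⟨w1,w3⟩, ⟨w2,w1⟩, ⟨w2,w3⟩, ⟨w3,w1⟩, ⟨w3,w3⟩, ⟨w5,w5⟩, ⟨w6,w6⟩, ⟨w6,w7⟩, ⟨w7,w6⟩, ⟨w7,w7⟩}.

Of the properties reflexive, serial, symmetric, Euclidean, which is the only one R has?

Reflexive: no — w2 is not related to itself.
Serial: no — w4 has no R-successor.
Symmetric: no — w2 R w1 but not w1 R w2.
Euclidean: yes — any two successors of a common world are R-related.
Only Euclidean holds.

Euclidean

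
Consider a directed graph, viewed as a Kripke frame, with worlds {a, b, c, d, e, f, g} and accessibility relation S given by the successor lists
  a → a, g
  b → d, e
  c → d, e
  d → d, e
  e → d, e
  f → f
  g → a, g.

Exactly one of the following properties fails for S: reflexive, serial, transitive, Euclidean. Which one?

Reflexive: no — b is not related to itself.
Serial: yes — every world has a successor (e.g. a S a).
Transitive: yes — every two-step S-path is closed by a direct edge.
Euclidean: yes — any two successors of a common world are S-related.
Only reflexive fails.

reflexive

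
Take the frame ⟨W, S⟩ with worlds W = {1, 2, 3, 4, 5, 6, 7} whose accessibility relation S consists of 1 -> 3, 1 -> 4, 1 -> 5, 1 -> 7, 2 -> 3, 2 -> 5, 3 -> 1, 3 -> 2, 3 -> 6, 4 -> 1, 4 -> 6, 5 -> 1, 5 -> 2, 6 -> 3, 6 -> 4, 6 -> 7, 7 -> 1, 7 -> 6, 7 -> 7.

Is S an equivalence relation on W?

Reflexive: no — 1 is not related to itself.
Symmetric: yes — every pair in S has its reverse in S.
Transitive: no — 1 S 3 and 3 S 2, but not 1 S 2.
So S is not an equivalence relation.

No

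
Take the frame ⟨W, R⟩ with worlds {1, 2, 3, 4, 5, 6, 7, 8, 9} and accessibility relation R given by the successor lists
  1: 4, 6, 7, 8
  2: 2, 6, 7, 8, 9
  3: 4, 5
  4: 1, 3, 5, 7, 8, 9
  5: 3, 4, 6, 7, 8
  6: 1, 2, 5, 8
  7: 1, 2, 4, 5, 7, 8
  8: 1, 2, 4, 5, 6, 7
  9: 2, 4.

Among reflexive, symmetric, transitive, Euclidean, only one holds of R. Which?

Reflexive: no — 1 is not related to itself.
Symmetric: yes — every pair in R has its reverse in R.
Transitive: no — 1 R 4 and 4 R 3, but not 1 R 3.
Euclidean: no — 1 R 4 and 1 R 6, but not 4 R 6.
Only symmetric holds.

symmetric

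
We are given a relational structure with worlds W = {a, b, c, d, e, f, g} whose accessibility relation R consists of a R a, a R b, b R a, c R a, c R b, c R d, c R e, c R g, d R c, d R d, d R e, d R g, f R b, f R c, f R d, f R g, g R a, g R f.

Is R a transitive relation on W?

No

Transitive: no — c R g and g R f, but not c R f.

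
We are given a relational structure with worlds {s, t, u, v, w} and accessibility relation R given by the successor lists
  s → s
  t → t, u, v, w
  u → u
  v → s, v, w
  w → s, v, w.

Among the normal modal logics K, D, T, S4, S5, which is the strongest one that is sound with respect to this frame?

Serial (axiom D): yes — every world has a successor (e.g. s R s).
Reflexive (axiom T): yes — every world is R-related to itself.
Transitive (axiom 4): no — t R v and v R s, but not t R s.
Euclidean (axiom 5): no — t R u and t R v, but not u R v.
So F validates K, D, T; S4 would additionally require R to be transitive. The strongest is T.

T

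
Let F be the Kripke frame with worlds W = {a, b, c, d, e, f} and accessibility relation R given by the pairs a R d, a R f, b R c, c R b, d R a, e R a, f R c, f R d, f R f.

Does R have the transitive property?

Transitive: no — a R f and f R c, but not a R c.

No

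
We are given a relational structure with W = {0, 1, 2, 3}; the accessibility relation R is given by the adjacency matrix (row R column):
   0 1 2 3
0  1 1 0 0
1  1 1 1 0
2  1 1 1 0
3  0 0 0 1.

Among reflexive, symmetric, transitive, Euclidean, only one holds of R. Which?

Reflexive: yes — every world is R-related to itself.
Symmetric: no — 2 R 0 but not 0 R 2.
Transitive: no — 0 R 1 and 1 R 2, but not 0 R 2.
Euclidean: no — 1 R 0 and 1 R 2, but not 0 R 2.
Only reflexive holds.

reflexive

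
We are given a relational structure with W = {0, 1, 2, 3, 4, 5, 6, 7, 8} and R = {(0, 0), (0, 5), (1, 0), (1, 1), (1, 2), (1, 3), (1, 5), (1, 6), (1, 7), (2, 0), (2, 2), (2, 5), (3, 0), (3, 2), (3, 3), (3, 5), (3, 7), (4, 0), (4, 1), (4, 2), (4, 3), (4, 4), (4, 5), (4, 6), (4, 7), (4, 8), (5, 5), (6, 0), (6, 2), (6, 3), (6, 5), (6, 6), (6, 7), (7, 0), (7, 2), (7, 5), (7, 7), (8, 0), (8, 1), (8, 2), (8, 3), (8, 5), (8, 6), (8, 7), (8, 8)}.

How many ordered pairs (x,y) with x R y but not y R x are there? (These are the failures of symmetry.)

Enumerating: (0,5), (1,0), (1,2), (1,3), (1,5), (1,6), (1,7), (2,0), (2,5), (3,0), (3,2), (3,5), … and 24 more.
Total: 36.

36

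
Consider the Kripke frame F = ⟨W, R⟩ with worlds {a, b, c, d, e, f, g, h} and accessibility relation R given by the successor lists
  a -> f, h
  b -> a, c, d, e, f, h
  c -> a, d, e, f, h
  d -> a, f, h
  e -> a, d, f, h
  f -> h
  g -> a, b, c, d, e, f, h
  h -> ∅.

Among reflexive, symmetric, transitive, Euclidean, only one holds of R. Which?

transitive

Reflexive: no — a is not related to itself.
Symmetric: no — a R f but not f R a.
Transitive: yes — every two-step R-path is closed by a direct edge.
Euclidean: no — a R h and a R f, but not h R f.
Only transitive holds.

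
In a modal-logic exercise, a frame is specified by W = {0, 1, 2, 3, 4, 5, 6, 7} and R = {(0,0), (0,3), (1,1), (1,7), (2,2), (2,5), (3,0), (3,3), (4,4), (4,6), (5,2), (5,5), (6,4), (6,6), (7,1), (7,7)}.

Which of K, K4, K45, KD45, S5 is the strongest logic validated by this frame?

Transitive (axiom 4): yes — every two-step R-path is closed by a direct edge.
Euclidean (axiom 5): yes — any two successors of a common world are R-related.
Serial (axiom D): yes — every world has a successor (e.g. 0 R 0).
Reflexive (axiom T): yes — every world is R-related to itself.
So F validates K, K4, K45, KD45, S5. The strongest is S5.

S5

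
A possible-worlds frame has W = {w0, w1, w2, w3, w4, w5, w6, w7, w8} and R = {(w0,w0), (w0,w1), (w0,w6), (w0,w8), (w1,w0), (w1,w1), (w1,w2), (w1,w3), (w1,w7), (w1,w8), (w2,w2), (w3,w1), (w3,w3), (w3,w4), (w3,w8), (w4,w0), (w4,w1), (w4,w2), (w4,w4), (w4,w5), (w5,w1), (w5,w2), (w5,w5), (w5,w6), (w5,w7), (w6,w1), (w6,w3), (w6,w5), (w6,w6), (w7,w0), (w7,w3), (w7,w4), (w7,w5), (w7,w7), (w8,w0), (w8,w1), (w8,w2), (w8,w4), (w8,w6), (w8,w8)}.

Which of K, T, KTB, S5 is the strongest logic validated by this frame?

Reflexive (axiom T): yes — every world is R-related to itself.
Symmetric (axiom B): no — w0 R w6 but not w6 R w0.
Euclidean (axiom 5): no — w0 R w1 and w0 R w6, but not w1 R w6.
So F validates K, T; KTB would additionally require R to be symmetric. The strongest is T.

T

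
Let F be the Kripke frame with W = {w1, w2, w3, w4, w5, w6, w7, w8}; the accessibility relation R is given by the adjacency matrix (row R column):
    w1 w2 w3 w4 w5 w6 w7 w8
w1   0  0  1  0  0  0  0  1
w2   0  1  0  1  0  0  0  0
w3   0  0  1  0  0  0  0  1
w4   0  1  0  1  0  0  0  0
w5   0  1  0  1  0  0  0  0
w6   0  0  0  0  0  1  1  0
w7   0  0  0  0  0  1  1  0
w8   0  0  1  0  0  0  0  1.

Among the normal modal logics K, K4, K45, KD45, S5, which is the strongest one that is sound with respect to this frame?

Transitive (axiom 4): yes — every two-step R-path is closed by a direct edge.
Euclidean (axiom 5): yes — any two successors of a common world are R-related.
Serial (axiom D): yes — every world has a successor (e.g. w1 R w3).
Reflexive (axiom T): no — w1 is not related to itself.
So F validates K, K4, K45, KD45; S5 would additionally require R to be reflexive. The strongest is KD45.

KD45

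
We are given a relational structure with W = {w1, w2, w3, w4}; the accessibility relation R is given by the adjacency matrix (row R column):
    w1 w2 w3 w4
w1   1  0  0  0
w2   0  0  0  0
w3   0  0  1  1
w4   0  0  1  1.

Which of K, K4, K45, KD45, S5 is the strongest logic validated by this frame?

K45

Transitive (axiom 4): yes — every two-step R-path is closed by a direct edge.
Euclidean (axiom 5): yes — any two successors of a common world are R-related.
Serial (axiom D): no — w2 has no R-successor.
Reflexive (axiom T): no — w2 is not related to itself.
So F validates K, K4, K45; KD45 would additionally require R to be serial. The strongest is K45.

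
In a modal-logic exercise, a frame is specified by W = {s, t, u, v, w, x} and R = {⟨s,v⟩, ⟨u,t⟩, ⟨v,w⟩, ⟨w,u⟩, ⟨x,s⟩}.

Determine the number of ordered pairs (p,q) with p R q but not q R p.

5

Enumerating: (s,v), (u,t), (v,w), (w,u), (x,s).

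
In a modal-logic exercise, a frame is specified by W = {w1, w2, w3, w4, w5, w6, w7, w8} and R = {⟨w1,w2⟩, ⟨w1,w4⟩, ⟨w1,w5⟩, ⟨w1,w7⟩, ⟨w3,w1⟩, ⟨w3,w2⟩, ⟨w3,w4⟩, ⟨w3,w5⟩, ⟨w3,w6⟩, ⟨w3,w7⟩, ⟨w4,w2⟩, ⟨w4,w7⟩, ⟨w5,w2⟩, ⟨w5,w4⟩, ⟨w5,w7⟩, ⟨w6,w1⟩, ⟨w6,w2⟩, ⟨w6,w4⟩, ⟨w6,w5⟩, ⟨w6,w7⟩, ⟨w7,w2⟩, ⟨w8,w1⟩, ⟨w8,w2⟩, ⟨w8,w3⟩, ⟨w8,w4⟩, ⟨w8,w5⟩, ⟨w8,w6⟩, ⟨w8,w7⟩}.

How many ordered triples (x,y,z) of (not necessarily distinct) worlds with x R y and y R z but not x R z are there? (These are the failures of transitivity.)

R is transitive; there are no such tuples.

0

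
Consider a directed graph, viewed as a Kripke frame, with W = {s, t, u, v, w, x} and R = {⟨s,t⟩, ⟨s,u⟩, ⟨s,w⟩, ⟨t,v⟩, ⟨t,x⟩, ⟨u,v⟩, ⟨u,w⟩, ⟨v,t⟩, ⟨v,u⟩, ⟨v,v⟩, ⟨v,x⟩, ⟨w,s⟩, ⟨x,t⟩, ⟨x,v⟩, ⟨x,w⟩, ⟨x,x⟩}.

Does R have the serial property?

Serial: yes — every world has a successor (e.g. s R t).

Yes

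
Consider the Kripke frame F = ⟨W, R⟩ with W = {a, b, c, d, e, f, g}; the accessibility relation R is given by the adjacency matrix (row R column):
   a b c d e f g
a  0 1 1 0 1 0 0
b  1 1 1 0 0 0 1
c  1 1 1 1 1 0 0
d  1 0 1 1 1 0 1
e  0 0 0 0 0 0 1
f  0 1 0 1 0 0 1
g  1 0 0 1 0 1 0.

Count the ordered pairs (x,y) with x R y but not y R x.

9

Enumerating: (a,e), (b,g), (c,e), (d,a), (d,e), (e,g), (f,b), (f,d), (g,a).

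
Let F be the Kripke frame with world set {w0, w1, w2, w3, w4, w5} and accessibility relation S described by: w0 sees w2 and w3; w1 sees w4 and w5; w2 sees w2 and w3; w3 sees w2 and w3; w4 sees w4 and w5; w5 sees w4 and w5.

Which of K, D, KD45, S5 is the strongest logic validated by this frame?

Serial (axiom D): yes — every world has a successor (e.g. w0 S w2).
Euclidean (axiom 5): yes — any two successors of a common world are S-related.
Transitive (axiom 4): yes — every two-step S-path is closed by a direct edge.
Reflexive (axiom T): no — w0 is not related to itself.
So F validates K, D, KD45; S5 would additionally require S to be reflexive. The strongest is KD45.

KD45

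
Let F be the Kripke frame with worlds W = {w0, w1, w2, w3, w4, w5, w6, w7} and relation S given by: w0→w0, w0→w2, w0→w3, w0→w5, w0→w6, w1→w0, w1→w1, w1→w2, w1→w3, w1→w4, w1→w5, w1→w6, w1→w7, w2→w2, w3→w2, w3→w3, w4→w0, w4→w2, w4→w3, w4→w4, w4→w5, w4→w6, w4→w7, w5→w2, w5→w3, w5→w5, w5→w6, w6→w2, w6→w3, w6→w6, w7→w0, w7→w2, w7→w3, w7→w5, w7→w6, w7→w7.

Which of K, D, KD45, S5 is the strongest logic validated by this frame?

Serial (axiom D): yes — every world has a successor (e.g. w0 S w0).
Euclidean (axiom 5): no — w0 S w2 and w0 S w3, but not w2 S w3.
Transitive (axiom 4): yes — every two-step S-path is closed by a direct edge.
Reflexive (axiom T): yes — every world is S-related to itself.
So F validates K, D; KD45 would additionally require S to be Euclidean. The strongest is D.

D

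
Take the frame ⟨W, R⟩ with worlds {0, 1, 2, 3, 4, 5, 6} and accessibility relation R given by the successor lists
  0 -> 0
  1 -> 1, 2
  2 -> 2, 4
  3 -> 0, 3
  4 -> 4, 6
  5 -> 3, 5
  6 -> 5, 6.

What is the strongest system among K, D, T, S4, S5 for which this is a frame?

T

Serial (axiom D): yes — every world has a successor (e.g. 0 R 0).
Reflexive (axiom T): yes — every world is R-related to itself.
Transitive (axiom 4): no — 1 R 2 and 2 R 4, but not 1 R 4.
Euclidean (axiom 5): no — 1 R 2 and 1 R 1, but not 2 R 1.
So F validates K, D, T; S4 would additionally require R to be transitive. The strongest is T.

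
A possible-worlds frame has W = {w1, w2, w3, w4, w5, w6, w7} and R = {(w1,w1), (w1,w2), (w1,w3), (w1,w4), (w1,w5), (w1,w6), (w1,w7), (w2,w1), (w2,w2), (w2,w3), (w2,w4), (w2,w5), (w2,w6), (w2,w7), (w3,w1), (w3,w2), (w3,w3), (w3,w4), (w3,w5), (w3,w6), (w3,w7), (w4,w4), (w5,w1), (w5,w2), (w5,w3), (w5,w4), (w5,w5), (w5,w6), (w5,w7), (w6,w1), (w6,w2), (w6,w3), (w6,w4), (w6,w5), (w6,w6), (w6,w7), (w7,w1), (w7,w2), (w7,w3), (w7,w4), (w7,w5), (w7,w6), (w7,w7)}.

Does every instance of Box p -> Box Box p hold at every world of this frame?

The schema 4 characterises exactly the transitive frames.
Transitive: yes — every two-step R-path is closed by a direct edge.

Yes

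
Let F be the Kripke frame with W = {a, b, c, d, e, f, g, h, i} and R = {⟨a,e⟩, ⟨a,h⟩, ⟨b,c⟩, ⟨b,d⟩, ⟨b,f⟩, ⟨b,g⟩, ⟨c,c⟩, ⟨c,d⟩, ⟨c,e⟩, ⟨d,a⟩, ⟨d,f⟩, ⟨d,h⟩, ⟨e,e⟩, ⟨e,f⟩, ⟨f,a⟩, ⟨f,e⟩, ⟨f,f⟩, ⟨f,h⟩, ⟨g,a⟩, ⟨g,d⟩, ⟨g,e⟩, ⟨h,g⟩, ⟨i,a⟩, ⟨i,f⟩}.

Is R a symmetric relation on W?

No

Symmetric: no — a R e but not e R a.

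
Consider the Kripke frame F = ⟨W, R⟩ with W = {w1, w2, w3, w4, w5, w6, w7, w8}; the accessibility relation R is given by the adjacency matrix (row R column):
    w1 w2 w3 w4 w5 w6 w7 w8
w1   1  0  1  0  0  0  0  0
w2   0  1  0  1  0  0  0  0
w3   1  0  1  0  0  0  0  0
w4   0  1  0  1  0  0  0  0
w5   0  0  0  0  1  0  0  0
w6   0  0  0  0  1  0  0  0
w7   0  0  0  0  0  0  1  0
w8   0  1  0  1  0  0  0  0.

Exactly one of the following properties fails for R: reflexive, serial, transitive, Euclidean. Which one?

reflexive

Reflexive: no — w6 is not related to itself.
Serial: yes — every world has a successor (e.g. w1 R w1).
Transitive: yes — every two-step R-path is closed by a direct edge.
Euclidean: yes — any two successors of a common world are R-related.
Only reflexive fails.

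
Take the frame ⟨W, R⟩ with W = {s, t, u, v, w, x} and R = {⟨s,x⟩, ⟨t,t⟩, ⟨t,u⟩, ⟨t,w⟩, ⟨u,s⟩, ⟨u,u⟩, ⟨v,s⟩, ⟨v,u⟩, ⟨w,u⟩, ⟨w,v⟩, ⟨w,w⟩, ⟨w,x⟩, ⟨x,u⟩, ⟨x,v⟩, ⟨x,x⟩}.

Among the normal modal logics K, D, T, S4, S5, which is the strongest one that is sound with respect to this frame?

Serial (axiom D): yes — every world has a successor (e.g. s R x).
Reflexive (axiom T): no — s is not related to itself.
Transitive (axiom 4): no — s R x and x R u, but not s R u.
Euclidean (axiom 5): no — t R u and t R w, but not u R w.
So F validates K, D; T would additionally require R to be reflexive. The strongest is D.

D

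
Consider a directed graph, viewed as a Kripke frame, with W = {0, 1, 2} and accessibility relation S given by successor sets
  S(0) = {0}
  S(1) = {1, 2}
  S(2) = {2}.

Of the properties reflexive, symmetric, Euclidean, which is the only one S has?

reflexive

Reflexive: yes — every world is S-related to itself.
Symmetric: no — 1 S 2 but not 2 S 1.
Euclidean: no — 1 S 2 and 1 S 1, but not 2 S 1.
Only reflexive holds.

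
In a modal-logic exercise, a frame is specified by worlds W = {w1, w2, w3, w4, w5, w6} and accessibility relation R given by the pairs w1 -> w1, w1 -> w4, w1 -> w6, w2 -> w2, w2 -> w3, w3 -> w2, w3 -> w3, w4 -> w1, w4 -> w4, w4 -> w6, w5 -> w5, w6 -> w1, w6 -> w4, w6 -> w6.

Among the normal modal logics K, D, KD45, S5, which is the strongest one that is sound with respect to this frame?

Serial (axiom D): yes — every world has a successor (e.g. w1 R w1).
Euclidean (axiom 5): yes — any two successors of a common world are R-related.
Transitive (axiom 4): yes — every two-step R-path is closed by a direct edge.
Reflexive (axiom T): yes — every world is R-related to itself.
So F validates K, D, KD45, S5. The strongest is S5.

S5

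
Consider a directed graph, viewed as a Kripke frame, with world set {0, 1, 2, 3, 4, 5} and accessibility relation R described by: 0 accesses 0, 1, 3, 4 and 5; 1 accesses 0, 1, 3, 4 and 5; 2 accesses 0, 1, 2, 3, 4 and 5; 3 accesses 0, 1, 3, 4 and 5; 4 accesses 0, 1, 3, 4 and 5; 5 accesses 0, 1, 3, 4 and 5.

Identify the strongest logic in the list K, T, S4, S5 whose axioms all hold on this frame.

S4

Reflexive (axiom T): yes — every world is R-related to itself.
Transitive (axiom 4): yes — every two-step R-path is closed by a direct edge.
Euclidean (axiom 5): no — 2 R 0 and 2 R 2, but not 0 R 2.
So F validates K, T, S4; S5 would additionally require R to be Euclidean. The strongest is S4.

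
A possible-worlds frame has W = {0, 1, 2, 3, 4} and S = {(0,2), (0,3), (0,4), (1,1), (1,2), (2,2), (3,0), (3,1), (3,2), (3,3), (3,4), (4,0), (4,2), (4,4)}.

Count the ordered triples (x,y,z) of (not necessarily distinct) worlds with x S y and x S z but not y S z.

18

Enumerating: (0,2,3), (0,2,4), (0,4,3), (1,2,1), (3,0,0), (3,0,1), (3,1,0), (3,1,3), (3,1,4), (3,2,0), (3,2,1), (3,2,3), (3,2,4), (3,4,1), (3,4,3), (4,0,0), (4,2,0), (4,2,4).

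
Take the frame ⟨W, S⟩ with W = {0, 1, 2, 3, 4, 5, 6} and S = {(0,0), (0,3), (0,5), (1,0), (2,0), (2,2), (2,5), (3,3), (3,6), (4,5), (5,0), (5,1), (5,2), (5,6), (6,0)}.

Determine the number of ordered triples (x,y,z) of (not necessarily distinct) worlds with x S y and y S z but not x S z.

Enumerating: (0,3,6), (0,5,1), (0,5,2), (0,5,6), (1,0,3), (1,0,5), (2,0,3), (2,5,1), (2,5,6), (3,6,0), (4,5,0), (4,5,1), … and 7 more.
Total: 19.

19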